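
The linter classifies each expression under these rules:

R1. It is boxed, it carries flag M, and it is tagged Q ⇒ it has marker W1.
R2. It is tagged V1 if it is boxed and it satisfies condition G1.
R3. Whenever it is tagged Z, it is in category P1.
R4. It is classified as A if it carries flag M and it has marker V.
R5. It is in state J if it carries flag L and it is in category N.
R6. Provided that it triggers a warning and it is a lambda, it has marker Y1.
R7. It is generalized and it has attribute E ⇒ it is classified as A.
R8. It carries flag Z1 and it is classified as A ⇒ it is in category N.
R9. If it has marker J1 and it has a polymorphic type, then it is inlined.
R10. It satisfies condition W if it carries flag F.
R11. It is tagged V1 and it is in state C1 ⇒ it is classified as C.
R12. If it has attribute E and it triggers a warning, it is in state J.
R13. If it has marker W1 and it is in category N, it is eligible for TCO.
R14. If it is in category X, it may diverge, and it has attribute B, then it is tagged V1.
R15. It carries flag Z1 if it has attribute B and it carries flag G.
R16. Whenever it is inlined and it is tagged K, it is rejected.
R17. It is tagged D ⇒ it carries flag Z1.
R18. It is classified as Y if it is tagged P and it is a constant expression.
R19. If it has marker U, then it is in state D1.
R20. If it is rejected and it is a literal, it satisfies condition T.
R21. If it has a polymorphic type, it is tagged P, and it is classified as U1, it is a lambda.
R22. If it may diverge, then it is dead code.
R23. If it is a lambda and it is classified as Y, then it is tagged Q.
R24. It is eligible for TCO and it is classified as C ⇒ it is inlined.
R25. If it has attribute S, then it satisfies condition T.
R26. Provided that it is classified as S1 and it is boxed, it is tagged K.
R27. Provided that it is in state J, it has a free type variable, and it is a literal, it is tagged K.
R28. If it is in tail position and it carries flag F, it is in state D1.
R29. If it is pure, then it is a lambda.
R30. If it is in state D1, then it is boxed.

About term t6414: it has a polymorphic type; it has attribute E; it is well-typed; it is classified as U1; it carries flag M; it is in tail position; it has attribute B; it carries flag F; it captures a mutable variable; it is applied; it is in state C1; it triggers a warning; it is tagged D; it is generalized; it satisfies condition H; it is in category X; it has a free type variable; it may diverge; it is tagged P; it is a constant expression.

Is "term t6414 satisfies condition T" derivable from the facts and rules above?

No

Forward chaining from the given facts derives: is classified as A, satisfies condition W, is in state J, is tagged V1, carries flag Z1, is classified as Y, is a lambda, is dead code, is tagged Q, is in state D1, is boxed, has marker W1, has marker Y1, is in category N, is classified as C, is eligible for TCO, is inlined.
Rules concluding "it satisfies condition T": R20 needs "it is rejected"; R25 needs "it has attribute S" — none of these are established.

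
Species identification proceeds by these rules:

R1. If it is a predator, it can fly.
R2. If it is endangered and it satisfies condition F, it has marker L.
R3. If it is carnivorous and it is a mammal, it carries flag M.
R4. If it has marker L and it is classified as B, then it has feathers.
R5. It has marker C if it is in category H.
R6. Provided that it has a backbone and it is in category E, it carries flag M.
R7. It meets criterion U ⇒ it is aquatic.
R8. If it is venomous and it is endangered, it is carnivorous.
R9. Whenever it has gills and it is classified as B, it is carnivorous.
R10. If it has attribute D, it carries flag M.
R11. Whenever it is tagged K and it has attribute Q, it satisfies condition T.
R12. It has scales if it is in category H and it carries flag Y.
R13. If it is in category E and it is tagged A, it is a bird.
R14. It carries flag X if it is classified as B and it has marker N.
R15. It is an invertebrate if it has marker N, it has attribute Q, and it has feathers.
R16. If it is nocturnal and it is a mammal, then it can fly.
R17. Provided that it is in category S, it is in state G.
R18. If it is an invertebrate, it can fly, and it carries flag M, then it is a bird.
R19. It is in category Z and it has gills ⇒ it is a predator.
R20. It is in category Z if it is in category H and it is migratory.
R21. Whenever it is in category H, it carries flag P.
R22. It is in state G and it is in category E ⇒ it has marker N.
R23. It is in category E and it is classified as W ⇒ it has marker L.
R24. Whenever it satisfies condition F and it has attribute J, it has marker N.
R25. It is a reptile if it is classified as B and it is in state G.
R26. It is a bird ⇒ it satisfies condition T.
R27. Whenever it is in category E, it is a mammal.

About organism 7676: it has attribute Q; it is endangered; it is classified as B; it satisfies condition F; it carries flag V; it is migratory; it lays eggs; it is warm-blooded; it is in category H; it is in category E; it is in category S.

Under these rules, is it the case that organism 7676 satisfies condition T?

Forward chaining from the given facts derives: has marker L, has feathers, has marker C, is in state G, is in category Z, carries flag P, has marker N, is a reptile, is a mammal, carries flag X, is an invertebrate.
Rules concluding "it satisfies condition T": R11 needs "it is tagged K"; R26 needs "it is a bird" — none of these are established.

No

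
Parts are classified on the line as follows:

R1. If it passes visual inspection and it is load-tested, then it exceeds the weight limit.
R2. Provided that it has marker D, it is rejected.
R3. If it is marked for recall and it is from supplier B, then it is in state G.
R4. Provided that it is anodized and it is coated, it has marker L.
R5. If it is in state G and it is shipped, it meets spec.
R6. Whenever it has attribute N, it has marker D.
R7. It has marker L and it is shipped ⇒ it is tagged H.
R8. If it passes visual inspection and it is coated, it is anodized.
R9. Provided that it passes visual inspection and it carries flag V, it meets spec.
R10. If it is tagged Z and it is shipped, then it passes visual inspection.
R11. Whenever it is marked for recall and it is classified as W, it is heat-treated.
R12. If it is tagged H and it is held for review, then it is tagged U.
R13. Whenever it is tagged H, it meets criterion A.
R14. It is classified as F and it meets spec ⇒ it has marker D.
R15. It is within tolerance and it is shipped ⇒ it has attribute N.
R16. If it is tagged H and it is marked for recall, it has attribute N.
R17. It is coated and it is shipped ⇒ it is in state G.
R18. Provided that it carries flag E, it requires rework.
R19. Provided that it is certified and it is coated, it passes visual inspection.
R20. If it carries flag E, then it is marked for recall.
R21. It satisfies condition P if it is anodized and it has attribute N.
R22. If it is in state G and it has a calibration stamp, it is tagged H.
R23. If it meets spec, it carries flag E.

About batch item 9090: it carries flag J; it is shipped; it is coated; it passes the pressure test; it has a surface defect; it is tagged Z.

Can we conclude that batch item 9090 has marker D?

By R10 (it is tagged Z, it is shipped): it passes visual inspection.
By R17 (it is coated, it is shipped): it is in state G.
By R5 (it is in state G, it is shipped): it meets spec.
By R8 (it passes visual inspection, it is coated): it is anodized.
By R23 (it meets spec): it carries flag E.
By R4 (it is anodized, it is coated): it has marker L.
By R7 (it has marker L, it is shipped): it is tagged H.
By R20 (it carries flag E): it is marked for recall.
By R16 (it is tagged H, it is marked for recall): it has attribute N.
By R6 (it has attribute N): it has marker D.

Yes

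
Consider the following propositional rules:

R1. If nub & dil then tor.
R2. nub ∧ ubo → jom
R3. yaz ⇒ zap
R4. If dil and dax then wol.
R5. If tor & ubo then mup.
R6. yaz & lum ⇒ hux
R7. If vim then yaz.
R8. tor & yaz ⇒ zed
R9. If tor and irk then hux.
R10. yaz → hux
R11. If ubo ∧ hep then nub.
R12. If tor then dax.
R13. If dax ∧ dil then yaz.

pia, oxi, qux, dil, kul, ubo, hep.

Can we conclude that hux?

Yes

nub  (by R11: ubo, hep)
tor  (by R1: nub, dil)
dax  (by R12: tor)
yaz  (by R13: dax, dil)
hux  (by R10: yaz)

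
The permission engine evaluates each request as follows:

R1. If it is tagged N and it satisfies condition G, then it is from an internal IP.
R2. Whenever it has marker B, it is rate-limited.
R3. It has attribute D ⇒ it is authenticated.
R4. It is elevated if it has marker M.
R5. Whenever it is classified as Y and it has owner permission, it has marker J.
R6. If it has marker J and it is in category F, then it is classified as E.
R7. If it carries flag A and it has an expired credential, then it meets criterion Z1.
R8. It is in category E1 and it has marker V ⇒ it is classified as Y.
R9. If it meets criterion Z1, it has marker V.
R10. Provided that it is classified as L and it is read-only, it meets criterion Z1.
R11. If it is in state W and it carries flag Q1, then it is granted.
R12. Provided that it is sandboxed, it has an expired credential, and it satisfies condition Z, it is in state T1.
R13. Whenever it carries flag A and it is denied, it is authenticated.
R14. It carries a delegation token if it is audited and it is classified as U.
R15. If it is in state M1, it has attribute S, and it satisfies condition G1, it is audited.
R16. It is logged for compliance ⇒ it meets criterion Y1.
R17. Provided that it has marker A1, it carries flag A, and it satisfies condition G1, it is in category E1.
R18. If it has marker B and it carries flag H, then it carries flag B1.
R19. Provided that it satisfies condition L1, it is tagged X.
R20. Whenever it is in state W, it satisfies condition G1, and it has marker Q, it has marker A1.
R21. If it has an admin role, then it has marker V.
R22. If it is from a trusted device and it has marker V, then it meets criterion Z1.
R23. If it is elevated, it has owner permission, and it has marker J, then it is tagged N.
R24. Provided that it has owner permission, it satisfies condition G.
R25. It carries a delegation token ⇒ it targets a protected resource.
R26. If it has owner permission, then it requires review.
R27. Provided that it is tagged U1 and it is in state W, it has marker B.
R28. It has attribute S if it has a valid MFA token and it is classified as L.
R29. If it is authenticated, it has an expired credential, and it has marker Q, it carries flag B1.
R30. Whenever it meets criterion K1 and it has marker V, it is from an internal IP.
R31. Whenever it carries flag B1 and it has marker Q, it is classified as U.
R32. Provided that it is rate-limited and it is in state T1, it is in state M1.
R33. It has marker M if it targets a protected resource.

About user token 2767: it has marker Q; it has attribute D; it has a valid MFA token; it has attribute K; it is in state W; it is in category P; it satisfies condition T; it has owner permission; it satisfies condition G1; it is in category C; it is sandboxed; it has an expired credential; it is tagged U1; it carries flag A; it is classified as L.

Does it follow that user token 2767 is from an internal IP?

No

Forward chaining from the given facts derives: is authenticated, meets criterion Z1, has marker V, has marker A1, satisfies condition G, requires review, has marker B, has attribute S, carries flag B1, is classified as U, is rate-limited, is in category E1, is classified as Y, has marker J.
Rules concluding "it is from an internal IP": R1 needs "it is tagged N"; R30 needs "it meets criterion K1" — none of these are established.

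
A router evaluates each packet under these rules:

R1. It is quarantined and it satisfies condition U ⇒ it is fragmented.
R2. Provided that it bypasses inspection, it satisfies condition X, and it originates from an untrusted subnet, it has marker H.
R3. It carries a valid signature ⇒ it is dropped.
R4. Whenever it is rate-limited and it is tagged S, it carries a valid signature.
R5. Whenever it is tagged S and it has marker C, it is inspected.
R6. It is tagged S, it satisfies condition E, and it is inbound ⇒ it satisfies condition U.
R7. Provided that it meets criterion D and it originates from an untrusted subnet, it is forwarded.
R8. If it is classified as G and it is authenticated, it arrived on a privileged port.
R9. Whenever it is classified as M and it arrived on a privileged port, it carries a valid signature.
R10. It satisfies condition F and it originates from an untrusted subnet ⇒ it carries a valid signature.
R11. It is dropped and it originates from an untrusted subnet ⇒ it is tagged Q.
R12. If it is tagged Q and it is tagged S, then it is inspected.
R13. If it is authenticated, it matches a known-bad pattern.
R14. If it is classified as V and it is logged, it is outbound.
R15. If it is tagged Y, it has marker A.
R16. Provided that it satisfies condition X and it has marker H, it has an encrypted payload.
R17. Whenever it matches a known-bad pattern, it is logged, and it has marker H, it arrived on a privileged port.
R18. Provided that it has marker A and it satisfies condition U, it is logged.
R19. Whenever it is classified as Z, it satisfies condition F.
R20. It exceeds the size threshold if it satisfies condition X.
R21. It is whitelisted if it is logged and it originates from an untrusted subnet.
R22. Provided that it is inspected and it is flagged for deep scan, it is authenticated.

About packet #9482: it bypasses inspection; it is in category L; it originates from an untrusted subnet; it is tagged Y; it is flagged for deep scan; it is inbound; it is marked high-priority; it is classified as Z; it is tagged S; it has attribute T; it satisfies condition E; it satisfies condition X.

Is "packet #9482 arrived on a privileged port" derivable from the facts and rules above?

Yes

By R2 (it bypasses inspection, it satisfies condition X, it originates from an untrusted subnet): it has marker H.
By R6 (it is tagged S, it satisfies condition E, it is inbound): it satisfies condition U.
By R15 (it is tagged Y): it has marker A.
By R18 (it has marker A, it satisfies condition U): it is logged.
By R19 (it is classified as Z): it satisfies condition F.
By R10 (it satisfies condition F, it originates from an untrusted subnet): it carries a valid signature.
By R3 (it carries a valid signature): it is dropped.
By R11 (it is dropped, it originates from an untrusted subnet): it is tagged Q.
By R12 (it is tagged Q, it is tagged S): it is inspected.
By R22 (it is inspected, it is flagged for deep scan): it is authenticated.
By R13 (it is authenticated): it matches a known-bad pattern.
By R17 (it matches a known-bad pattern, it is logged, it has marker H): it arrived on a privileged port.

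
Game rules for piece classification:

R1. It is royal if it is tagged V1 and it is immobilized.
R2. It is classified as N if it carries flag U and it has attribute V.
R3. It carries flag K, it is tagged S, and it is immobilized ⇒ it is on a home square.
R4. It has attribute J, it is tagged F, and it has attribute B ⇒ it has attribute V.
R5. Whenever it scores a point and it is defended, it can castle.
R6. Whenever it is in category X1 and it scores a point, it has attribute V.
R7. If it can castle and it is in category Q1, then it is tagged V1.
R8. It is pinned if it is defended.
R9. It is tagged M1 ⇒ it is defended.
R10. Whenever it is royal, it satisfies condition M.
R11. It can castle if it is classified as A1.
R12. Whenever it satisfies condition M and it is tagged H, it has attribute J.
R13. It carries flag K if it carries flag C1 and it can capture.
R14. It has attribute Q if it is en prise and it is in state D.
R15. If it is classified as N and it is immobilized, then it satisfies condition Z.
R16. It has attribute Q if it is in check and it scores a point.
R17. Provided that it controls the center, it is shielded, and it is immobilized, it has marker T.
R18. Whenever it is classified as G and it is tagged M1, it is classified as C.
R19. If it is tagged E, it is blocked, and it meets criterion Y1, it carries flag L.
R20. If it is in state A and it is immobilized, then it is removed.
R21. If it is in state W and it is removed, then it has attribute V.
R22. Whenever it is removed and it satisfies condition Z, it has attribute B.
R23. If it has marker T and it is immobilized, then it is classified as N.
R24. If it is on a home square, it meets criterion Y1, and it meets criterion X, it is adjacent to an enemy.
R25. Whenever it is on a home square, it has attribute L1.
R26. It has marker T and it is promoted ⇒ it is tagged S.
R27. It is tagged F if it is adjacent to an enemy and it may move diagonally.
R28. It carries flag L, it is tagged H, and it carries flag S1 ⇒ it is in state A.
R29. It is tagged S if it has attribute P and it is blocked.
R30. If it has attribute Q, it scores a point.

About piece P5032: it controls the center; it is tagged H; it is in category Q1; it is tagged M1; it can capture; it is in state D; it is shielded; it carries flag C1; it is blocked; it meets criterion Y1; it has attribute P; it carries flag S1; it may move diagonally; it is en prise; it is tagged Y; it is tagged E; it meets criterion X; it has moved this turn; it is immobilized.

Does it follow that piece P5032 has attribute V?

Yes

By R9 (it is tagged M1): it is defended.
By R13 (it carries flag C1, it can capture): it carries flag K.
By R14 (it is en prise, it is in state D): it has attribute Q.
By R17 (it controls the center, it is shielded, it is immobilized): it has marker T.
By R19 (it is tagged E, it is blocked, it meets criterion Y1): it carries flag L.
By R23 (it has marker T, it is immobilized): it is classified as N.
By R28 (it carries flag L, it is tagged H, it carries flag S1): it is in state A.
By R29 (it has attribute P, it is blocked): it is tagged S.
By R30 (it has attribute Q): it scores a point.
By R3 (it carries flag K, it is tagged S, it is immobilized): it is on a home square.
By R5 (it scores a point, it is defended): it can castle.
By R7 (it can castle, it is in category Q1): it is tagged V1.
By R15 (it is classified as N, it is immobilized): it satisfies condition Z.
By R20 (it is in state A, it is immobilized): it is removed.
By R22 (it is removed, it satisfies condition Z): it has attribute B.
By R24 (it is on a home square, it meets criterion Y1, it meets criterion X): it is adjacent to an enemy.
By R27 (it is adjacent to an enemy, it may move diagonally): it is tagged F.
By R1 (it is tagged V1, it is immobilized): it is royal.
By R10 (it is royal): it satisfies condition M.
By R12 (it satisfies condition M, it is tagged H): it has attribute J.
By R4 (it has attribute J, it is tagged F, it has attribute B): it has attribute V.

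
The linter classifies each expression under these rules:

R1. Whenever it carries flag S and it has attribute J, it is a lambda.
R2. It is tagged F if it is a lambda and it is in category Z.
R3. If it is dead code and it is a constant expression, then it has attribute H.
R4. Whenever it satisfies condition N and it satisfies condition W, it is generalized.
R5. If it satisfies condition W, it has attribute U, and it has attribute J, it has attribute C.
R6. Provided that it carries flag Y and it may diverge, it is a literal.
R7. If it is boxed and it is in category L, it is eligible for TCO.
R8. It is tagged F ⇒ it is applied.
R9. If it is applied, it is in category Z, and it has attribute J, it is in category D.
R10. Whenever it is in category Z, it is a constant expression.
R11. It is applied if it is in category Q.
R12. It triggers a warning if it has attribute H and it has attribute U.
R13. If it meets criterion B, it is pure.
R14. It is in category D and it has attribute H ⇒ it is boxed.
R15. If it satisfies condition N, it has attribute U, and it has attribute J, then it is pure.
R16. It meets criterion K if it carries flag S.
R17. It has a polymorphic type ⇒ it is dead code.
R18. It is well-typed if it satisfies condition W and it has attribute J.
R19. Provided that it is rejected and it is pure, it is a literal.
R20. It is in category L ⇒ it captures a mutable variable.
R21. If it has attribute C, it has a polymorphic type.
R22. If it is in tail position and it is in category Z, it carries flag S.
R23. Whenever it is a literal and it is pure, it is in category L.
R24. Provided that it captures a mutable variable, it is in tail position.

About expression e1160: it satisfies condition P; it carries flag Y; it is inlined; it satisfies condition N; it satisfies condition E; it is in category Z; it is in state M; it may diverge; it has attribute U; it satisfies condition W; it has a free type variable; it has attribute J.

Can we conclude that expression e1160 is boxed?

By R5 (it satisfies condition W, it has attribute U, it has attribute J): it has attribute C.
By R6 (it carries flag Y, it may diverge): it is a literal.
By R10 (it is in category Z): it is a constant expression.
By R15 (it satisfies condition N, it has attribute U, it has attribute J): it is pure.
By R21 (it has attribute C): it has a polymorphic type.
By R23 (it is a literal, it is pure): it is in category L.
By R17 (it has a polymorphic type): it is dead code.
By R20 (it is in category L): it captures a mutable variable.
By R24 (it captures a mutable variable): it is in tail position.
By R3 (it is dead code, it is a constant expression): it has attribute H.
By R22 (it is in tail position, it is in category Z): it carries flag S.
By R1 (it carries flag S, it has attribute J): it is a lambda.
By R2 (it is a lambda, it is in category Z): it is tagged F.
By R8 (it is tagged F): it is applied.
By R9 (it is applied, it is in category Z, it has attribute J): it is in category D.
By R14 (it is in category D, it has attribute H): it is boxed.

Yes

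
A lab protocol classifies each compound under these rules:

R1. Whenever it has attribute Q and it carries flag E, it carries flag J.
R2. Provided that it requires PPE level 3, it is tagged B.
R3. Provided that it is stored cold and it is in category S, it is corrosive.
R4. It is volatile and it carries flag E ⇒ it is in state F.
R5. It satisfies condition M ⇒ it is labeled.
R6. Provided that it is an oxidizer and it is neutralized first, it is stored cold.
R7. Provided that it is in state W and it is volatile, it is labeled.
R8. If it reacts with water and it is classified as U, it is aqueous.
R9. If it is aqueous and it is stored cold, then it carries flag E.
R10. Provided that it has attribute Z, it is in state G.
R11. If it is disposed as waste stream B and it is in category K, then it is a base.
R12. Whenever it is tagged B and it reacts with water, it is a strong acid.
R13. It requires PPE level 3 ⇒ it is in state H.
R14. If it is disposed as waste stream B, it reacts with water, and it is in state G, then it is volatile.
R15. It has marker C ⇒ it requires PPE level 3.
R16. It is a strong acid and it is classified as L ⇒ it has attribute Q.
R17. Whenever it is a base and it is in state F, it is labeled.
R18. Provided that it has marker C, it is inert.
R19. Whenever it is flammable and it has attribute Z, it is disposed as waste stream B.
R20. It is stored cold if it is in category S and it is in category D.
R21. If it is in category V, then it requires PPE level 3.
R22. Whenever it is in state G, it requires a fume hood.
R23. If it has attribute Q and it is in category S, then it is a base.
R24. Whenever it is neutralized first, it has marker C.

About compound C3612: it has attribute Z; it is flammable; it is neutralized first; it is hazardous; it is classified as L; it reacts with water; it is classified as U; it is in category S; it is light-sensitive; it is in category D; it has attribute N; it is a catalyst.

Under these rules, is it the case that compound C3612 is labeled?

By R8 (it reacts with water, it is classified as U): it is aqueous.
By R10 (it has attribute Z): it is in state G.
By R19 (it is flammable, it has attribute Z): it is disposed as waste stream B.
By R20 (it is in category S, it is in category D): it is stored cold.
By R24 (it is neutralized first): it has marker C.
By R9 (it is aqueous, it is stored cold): it carries flag E.
By R14 (it is disposed as waste stream B, it reacts with water, it is in state G): it is volatile.
By R15 (it has marker C): it requires PPE level 3.
By R2 (it requires PPE level 3): it is tagged B.
By R4 (it is volatile, it carries flag E): it is in state F.
By R12 (it is tagged B, it reacts with water): it is a strong acid.
By R16 (it is a strong acid, it is classified as L): it has attribute Q.
By R23 (it has attribute Q, it is in category S): it is a base.
By R17 (it is a base, it is in state F): it is labeled.

Yes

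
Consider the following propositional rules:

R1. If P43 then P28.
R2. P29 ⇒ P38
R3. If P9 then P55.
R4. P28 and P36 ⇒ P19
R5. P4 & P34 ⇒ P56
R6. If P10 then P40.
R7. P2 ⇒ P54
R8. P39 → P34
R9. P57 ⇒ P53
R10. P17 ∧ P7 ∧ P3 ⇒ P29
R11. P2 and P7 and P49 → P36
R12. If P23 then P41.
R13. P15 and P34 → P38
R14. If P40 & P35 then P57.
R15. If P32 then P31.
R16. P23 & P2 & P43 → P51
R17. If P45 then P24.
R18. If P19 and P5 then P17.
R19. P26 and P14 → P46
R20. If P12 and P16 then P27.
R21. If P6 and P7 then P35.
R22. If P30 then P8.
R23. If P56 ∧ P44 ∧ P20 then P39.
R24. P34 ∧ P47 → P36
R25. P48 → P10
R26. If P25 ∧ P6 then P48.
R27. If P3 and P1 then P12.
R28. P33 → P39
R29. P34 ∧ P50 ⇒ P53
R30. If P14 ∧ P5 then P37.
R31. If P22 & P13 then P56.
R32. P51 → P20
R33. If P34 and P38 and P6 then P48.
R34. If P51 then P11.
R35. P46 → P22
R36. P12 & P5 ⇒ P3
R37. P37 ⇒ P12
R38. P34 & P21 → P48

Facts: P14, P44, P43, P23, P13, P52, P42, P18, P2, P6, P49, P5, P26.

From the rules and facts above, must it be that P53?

Forward chaining from the given facts derives: P28, P54, P41, P51, P46, P37, P20, P11, P22, P12, P56, P3, P39, P34.
Rules concluding P53: R9 needs P57; R29 needs P50 — none of these are established.

No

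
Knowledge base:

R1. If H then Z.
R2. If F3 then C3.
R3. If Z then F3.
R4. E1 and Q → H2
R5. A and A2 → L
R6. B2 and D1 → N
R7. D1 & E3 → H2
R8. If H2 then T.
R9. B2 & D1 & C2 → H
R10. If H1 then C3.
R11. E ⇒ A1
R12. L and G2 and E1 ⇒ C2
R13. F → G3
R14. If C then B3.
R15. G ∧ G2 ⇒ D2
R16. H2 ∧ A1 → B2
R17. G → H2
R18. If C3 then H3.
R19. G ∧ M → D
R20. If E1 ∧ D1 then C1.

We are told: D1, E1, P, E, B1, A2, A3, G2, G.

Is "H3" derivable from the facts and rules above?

Forward chaining from the given facts derives: A1, D2, H2, C1, T, B2, N.
The only rule concluding H3 is R18, which needs C3; that is never established.

No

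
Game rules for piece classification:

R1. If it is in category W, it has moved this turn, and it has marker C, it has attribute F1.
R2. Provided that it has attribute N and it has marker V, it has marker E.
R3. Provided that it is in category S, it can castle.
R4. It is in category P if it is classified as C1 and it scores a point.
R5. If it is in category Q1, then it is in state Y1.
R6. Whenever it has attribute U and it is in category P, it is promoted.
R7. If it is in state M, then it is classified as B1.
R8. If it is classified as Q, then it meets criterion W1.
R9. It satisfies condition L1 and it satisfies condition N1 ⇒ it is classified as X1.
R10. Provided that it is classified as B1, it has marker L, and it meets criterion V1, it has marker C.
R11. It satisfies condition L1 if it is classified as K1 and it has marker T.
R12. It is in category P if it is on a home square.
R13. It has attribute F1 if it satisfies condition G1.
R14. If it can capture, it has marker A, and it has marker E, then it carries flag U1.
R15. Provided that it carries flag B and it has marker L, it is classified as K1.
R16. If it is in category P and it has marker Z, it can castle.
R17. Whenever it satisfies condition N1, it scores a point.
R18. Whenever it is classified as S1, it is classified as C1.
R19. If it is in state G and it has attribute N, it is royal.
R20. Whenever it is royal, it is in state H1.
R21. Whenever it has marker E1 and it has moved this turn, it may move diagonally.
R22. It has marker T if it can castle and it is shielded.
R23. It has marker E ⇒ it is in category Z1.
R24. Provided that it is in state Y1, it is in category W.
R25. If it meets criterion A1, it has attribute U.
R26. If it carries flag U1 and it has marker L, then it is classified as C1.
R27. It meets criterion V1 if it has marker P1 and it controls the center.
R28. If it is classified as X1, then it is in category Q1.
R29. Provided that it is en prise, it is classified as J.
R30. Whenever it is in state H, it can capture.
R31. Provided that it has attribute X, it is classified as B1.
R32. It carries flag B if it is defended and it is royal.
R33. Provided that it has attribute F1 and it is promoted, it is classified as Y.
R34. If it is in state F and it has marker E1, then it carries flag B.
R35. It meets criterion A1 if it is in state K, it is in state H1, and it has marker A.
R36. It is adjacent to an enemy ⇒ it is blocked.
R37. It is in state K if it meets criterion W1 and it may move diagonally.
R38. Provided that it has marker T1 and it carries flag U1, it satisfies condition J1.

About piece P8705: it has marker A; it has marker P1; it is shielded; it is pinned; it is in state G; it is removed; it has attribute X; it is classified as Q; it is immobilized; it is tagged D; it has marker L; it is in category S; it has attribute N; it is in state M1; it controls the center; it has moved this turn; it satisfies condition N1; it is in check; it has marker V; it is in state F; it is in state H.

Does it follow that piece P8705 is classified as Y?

No

Forward chaining from the given facts derives: has marker E, can castle, meets criterion W1, scores a point, is royal, is in state H1, has marker T, is in category Z1, meets criterion V1, can capture, is classified as B1, has marker C, carries flag U1, is classified as C1, is in category P.
The only rule concluding "it is classified as Y" is R33, which needs "it has attribute F1"; that is never established.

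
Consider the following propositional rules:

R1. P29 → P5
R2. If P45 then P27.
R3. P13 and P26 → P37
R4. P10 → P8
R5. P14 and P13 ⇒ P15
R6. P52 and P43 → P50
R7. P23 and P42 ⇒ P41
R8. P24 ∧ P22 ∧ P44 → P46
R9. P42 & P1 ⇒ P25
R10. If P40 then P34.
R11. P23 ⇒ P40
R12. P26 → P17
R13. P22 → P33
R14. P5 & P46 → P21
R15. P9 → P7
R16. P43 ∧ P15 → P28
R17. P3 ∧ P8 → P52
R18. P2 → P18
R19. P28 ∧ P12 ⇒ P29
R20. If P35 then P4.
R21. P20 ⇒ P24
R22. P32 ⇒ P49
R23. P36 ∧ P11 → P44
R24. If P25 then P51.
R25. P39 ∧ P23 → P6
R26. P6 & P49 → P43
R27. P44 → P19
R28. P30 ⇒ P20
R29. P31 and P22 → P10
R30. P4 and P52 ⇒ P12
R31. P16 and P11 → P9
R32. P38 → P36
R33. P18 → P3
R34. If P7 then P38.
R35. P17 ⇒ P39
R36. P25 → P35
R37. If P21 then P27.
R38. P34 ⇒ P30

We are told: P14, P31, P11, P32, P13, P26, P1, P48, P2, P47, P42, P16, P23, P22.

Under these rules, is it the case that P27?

P15  (by R5: P14, P13)
P25  (by R9: P42, P1)
P40  (by R11: P23)
P17  (by R12: P26)
P18  (by R18: P2)
P49  (by R22: P32)
P10  (by R29: P31, P22)
P9  (by R31: P16, P11)
P3  (by R33: P18)
P39  (by R35: P17)
P35  (by R36: P25)
P8  (by R4: P10)
P34  (by R10: P40)
P7  (by R15: P9)
P52  (by R17: P3, P8)
P4  (by R20: P35)
P6  (by R25: P39, P23)
P43  (by R26: P6, P49)
P12  (by R30: P4, P52)
P38  (by R34: P7)
P30  (by R38: P34)
P28  (by R16: P43, P15)
P29  (by R19: P28, P12)
P20  (by R28: P30)
P36  (by R32: P38)
P5  (by R1: P29)
P24  (by R21: P20)
P44  (by R23: P36, P11)
P46  (by R8: P24, P22, P44)
P21  (by R14: P5, P46)
P27  (by R37: P21)

Yes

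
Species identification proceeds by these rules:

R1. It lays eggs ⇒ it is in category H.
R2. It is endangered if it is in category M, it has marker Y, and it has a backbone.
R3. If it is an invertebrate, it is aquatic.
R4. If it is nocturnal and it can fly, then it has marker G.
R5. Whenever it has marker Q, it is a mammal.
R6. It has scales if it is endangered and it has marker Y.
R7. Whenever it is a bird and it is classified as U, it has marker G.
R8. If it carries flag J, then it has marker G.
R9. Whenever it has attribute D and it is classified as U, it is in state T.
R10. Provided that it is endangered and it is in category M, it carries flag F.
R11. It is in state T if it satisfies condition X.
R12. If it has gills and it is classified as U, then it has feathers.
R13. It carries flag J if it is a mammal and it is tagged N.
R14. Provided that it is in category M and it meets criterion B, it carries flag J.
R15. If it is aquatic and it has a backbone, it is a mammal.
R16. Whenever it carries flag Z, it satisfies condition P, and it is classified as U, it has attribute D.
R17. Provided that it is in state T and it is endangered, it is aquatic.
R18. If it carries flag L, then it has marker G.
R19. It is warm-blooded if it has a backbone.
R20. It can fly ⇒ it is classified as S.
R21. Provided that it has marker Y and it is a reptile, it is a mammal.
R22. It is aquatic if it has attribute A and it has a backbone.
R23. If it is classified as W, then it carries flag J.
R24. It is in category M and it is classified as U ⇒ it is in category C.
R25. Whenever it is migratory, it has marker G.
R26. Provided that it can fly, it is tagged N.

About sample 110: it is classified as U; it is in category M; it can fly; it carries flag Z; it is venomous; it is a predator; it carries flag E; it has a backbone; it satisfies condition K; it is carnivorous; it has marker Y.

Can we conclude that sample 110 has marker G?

Forward chaining from the given facts derives: is endangered, has scales, carries flag F, is warm-blooded, is classified as S, is in category C, is tagged N.
Rules concluding "it has marker G": R4 needs "it is nocturnal"; R7 needs "it is a bird"; R8 needs "it carries flag J"; R18 needs "it carries flag L"; R25 needs "it is migratory" — none of these are established.

No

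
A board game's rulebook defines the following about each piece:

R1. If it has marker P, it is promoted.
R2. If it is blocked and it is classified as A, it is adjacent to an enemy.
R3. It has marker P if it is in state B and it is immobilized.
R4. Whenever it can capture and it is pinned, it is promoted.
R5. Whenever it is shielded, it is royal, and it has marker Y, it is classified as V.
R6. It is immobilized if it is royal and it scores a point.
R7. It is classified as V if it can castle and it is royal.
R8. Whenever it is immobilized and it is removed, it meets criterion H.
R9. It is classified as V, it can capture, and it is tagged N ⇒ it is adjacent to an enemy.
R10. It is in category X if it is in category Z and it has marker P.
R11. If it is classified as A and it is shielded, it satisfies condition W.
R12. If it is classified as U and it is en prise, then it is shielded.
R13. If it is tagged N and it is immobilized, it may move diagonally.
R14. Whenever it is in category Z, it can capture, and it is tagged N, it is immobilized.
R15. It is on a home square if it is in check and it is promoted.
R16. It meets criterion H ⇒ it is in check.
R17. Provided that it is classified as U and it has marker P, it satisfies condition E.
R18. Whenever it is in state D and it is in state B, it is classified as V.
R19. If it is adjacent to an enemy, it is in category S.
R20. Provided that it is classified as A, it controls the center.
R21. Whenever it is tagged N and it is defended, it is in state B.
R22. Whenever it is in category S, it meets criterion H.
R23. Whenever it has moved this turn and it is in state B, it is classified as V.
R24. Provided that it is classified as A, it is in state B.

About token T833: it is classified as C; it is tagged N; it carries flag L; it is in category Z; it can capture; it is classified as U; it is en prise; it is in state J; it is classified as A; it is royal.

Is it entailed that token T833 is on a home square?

No

Forward chaining from the given facts derives: is shielded, is immobilized, controls the center, is in state B, has marker P, is in category X, satisfies condition W, may move diagonally, satisfies condition E, is promoted.
The only rule concluding "it is on a home square" is R15, which needs "it is in check"; that is never established.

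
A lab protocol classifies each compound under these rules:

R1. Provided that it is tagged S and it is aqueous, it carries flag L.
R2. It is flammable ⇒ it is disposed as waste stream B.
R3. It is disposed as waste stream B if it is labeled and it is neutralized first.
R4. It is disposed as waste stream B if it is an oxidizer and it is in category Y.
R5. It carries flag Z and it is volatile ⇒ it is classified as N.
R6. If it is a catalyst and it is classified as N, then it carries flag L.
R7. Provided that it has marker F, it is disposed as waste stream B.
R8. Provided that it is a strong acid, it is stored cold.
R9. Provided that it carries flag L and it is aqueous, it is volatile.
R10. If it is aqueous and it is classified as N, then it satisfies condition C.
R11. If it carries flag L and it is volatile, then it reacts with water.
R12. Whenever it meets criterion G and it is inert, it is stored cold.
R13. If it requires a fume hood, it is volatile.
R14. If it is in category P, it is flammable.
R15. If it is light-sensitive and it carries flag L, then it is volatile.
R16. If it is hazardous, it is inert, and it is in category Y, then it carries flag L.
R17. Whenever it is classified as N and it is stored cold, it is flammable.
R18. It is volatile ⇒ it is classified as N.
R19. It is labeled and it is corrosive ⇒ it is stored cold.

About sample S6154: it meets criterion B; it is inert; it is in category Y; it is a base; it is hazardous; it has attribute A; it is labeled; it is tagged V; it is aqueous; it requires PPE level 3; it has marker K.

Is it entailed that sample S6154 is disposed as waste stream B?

Forward chaining from the given facts derives: carries flag L, is volatile, reacts with water, is classified as N, satisfies condition C.
Rules concluding "it is disposed as waste stream B": R2 needs "it is flammable"; R3 needs "it is neutralized first"; R4 needs "it is an oxidizer"; R7 needs "it has marker F" — none of these are established.

No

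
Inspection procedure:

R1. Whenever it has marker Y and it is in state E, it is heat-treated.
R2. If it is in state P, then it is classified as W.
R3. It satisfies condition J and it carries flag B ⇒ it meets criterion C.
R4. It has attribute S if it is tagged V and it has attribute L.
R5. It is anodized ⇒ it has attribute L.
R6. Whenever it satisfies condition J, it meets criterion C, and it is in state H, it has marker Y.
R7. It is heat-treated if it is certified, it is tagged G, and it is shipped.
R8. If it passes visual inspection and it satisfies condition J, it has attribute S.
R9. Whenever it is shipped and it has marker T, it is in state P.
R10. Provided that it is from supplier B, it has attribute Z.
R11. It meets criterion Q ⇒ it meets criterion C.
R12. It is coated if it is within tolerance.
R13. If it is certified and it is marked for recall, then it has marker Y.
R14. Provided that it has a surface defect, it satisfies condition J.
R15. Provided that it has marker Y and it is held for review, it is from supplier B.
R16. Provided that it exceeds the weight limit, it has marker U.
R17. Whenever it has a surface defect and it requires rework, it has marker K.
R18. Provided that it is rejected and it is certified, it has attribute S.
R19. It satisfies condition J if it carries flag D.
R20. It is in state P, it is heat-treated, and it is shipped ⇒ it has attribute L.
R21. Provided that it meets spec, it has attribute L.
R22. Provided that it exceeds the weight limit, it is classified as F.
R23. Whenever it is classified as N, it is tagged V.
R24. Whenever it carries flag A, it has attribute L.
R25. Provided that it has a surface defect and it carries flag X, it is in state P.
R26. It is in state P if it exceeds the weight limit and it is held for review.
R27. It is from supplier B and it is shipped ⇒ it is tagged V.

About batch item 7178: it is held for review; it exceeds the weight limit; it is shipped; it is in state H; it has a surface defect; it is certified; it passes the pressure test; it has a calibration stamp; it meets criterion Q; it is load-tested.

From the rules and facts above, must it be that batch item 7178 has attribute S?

Forward chaining from the given facts derives: meets criterion C, satisfies condition J, has marker U, is classified as F, is in state P, is classified as W, has marker Y, is from supplier B, is tagged V, has attribute Z.
Rules concluding "it has attribute S": R4 needs "it has attribute L"; R8 needs "it passes visual inspection"; R18 needs "it is rejected" — none of these are established.

No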